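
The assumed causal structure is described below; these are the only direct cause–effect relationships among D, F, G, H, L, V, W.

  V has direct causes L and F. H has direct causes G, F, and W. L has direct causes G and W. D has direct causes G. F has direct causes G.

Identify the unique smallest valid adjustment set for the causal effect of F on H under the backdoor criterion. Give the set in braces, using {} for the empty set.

{G}

Variables eligible for adjustment (non-descendants of F, excluding F and H): {D, G, L, W}.
Backdoor paths from F to H:
  P1: F <- G -> L <- W -> H
  P2: F <- G -> H
The empty set is not sufficient: P2 (F <- G -> H) has no collider blocking it and no conditioned non-collider, so it is open.
Try {G}:
  P1: blocked at fork node G ∈ conditioning set.
  P2: blocked at fork node G ∈ conditioning set.
{G} contains no descendant of F and blocks every backdoor path.
No other singleton works — e.g. {W} leaves P2 open — so {G} is the unique smallest valid adjustment set.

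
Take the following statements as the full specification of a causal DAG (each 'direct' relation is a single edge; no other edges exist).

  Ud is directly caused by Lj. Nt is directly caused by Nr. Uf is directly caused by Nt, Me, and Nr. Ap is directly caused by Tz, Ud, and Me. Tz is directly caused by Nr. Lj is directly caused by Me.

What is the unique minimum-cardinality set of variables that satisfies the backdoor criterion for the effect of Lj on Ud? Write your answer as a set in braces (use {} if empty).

Variables eligible for adjustment (non-descendants of Lj, excluding Lj and Ud): {Me, Nr, Nt, Tz, Uf}.
Backdoor paths from Lj to Ud:
  P1: Lj <- Me -> Uf <- Nr -> Tz -> Ap <- Ud
  P2: Lj <- Me -> Uf <- Nt <- Nr -> Tz -> Ap <- Ud
  P3: Lj <- Me -> Ap <- Ud
Each backdoor path contains an unconditioned collider, so every path is already blocked with the empty conditioning set:
  P1: blocked at collider Uf (neither it nor any descendant is in the conditioning set).
  P2: blocked at collider Uf (neither it nor any descendant is in the conditioning set).
  P3: blocked at collider Ap (neither it nor any descendant is in the conditioning set).
The empty set is therefore the unique smallest valid set.

{}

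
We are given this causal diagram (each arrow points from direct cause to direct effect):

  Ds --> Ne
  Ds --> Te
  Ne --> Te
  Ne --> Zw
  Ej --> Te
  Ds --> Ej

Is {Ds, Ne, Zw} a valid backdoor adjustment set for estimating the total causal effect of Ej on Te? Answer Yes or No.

Backdoor paths from Ej to Te (paths whose first edge points into Ej):
  P1: Ej <- Ds -> Ne -> Te
  P2: Ej <- Ds -> Te
Condition 1 (no descendant of Ej in the set): holds — descendants of Ej are {Te}; none are in {Ds, Ne, Zw}.
Condition 2 (every backdoor path blocked by {Ds, Ne, Zw}):
  P1: blocked at fork node Ds ∈ conditioning set.
  P2: blocked at fork node Ds ∈ conditioning set.
{Ds, Ne, Zw} satisfies the backdoor criterion.

Yes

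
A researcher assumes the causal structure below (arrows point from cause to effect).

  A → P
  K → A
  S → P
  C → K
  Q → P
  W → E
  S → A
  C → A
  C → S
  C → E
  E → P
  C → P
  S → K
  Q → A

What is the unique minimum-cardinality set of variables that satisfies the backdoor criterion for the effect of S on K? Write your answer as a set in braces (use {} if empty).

{C}

Variables eligible for adjustment (non-descendants of S, excluding S and K): {C, E, Q, W}.
Backdoor paths from S to K:
  P1: S <- C -> E -> P <- Q -> A <- K
  P2: S <- C -> E -> P <- A <- K
  P3: S <- C -> K
  P4: S <- C -> A <- K
  P5: S <- C -> P <- Q -> A <- K
  P6: S <- C -> P <- A <- K
The empty set is not sufficient: P3 (S <- C -> K) has no collider blocking it and no conditioned non-collider, so it is open.
Try {C}:
  P1: blocked at fork node C ∈ conditioning set.
  P2: blocked at fork node C ∈ conditioning set.
  P3: blocked at fork node C ∈ conditioning set.
  P4: blocked at fork node C ∈ conditioning set.
  P5: blocked at fork node C ∈ conditioning set.
  P6: blocked at fork node C ∈ conditioning set.
{C} contains no descendant of S and blocks every backdoor path.
No other singleton works — e.g. {W} leaves P3 open — so {C} is the unique smallest valid adjustment set.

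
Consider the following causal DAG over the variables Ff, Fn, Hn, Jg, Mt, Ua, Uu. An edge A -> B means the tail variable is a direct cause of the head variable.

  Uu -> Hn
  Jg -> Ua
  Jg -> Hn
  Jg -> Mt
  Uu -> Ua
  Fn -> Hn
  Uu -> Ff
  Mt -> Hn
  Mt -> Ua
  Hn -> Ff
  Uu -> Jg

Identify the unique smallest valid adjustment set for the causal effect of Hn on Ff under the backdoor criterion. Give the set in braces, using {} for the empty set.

Variables eligible for adjustment (non-descendants of Hn, excluding Hn and Ff): {Fn, Jg, Mt, Ua, Uu}.
Backdoor paths from Hn to Ff:
  P1: Hn <- Uu -> Ff
  P2: Hn <- Jg <- Uu -> Ff
  P3: Hn <- Jg -> Mt -> Ua <- Uu -> Ff
  P4: Hn <- Jg -> Ua <- Uu -> Ff
  P5: Hn <- Mt <- Jg <- Uu -> Ff
  P6: Hn <- Mt <- Jg -> Ua <- Uu -> Ff
  P7: Hn <- Mt -> Ua <- Uu -> Ff
  P8: Hn <- Mt -> Ua <- Jg <- Uu -> Ff
The empty set is not sufficient: P1 (Hn <- Uu -> Ff) has no collider blocking it and no conditioned non-collider, so it is open.
Try {Uu}:
  P1: blocked at fork node Uu ∈ conditioning set.
  P2: blocked at fork node Uu ∈ conditioning set.
  P3: blocked at collider Ua (neither it nor any descendant is in the conditioning set).
  P4: blocked at collider Ua (neither it nor any descendant is in the conditioning set).
  P5: blocked at fork node Uu ∈ conditioning set.
  P6: blocked at collider Ua (neither it nor any descendant is in the conditioning set).
  P7: blocked at collider Ua (neither it nor any descendant is in the conditioning set).
  P8: blocked at collider Ua (neither it nor any descendant is in the conditioning set).
{Uu} contains no descendant of Hn and blocks every backdoor path.
No other singleton works — e.g. {Jg} leaves P1 open — so {Uu} is the unique smallest valid adjustment set.

{Uu}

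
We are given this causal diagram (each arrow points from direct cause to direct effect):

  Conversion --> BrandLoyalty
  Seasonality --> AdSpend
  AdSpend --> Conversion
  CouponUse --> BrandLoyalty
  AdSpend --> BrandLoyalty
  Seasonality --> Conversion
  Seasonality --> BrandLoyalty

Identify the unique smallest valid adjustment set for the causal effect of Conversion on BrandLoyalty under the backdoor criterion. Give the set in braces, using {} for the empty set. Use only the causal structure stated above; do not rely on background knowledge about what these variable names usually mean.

Variables eligible for adjustment (non-descendants of Conversion, excluding Conversion and BrandLoyalty): {AdSpend, CouponUse, Seasonality}.
Backdoor paths from Conversion to BrandLoyalty:
  P1: Conversion <- Seasonality -> AdSpend -> BrandLoyalty
  P2: Conversion <- Seasonality -> BrandLoyalty
  P3: Conversion <- AdSpend <- Seasonality -> BrandLoyalty
  P4: Conversion <- AdSpend -> BrandLoyalty
The empty set is not sufficient: P1 (Conversion <- Seasonality -> AdSpend -> BrandLoyalty) has no collider blocking it and no conditioned non-collider, so it is open.
Try {AdSpend, Seasonality}:
  P1: blocked at fork node Seasonality ∈ conditioning set.
  P2: blocked at fork node Seasonality ∈ conditioning set.
  P3: blocked at chain node AdSpend ∈ conditioning set.
  P4: blocked at fork node AdSpend ∈ conditioning set.
{AdSpend, Seasonality} contains no descendant of Conversion and blocks every backdoor path.
Every element of {AdSpend, Seasonality} is needed (dropping AdSpend leaves P4 open; dropping Seasonality leaves P2 open), so no proper subset is valid.
Among all size-2 subsets of the eligible variables, only {AdSpend, Seasonality} blocks every backdoor path, so it is the unique smallest valid adjustment set.

{AdSpend, Seasonality}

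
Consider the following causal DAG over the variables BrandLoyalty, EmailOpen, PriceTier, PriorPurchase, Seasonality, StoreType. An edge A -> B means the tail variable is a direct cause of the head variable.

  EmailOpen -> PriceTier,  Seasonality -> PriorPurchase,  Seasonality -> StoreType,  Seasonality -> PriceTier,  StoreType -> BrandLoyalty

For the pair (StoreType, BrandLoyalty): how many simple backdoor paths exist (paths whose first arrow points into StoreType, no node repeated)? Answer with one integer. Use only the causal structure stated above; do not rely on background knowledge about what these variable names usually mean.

0

A backdoor path from StoreType to BrandLoyalty is any simple undirected path whose first edge points into StoreType (i.e. leaves StoreType via a parent).
Parents of StoreType: {Seasonality}.
No simple path from any parent of StoreType reaches BrandLoyalty without revisiting StoreType, so there are no backdoor paths.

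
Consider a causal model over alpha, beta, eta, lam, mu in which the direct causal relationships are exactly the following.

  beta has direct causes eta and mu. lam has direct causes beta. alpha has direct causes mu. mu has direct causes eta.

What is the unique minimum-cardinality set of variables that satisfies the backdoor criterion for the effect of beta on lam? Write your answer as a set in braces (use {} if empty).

{}

Variables eligible for adjustment (non-descendants of beta, excluding beta and lam): {alpha, eta, mu}.
Backdoor paths from beta to lam:
  (none)
With no backdoor paths the empty set already satisfies the criterion, and it is trivially minimal.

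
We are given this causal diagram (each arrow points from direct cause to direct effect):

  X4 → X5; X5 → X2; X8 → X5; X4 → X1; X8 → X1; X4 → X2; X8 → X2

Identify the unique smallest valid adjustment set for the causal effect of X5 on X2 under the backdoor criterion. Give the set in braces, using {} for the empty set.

Variables eligible for adjustment (non-descendants of X5, excluding X5 and X2): {X1, X4, X8}.
Backdoor paths from X5 to X2:
  P1: X5 <- X8 -> X1 <- X4 -> X2
  P2: X5 <- X8 -> X2
  P3: X5 <- X4 -> X1 <- X8 -> X2
  P4: X5 <- X4 -> X2
The empty set is not sufficient: P2 (X5 <- X8 -> X2) has no collider blocking it and no conditioned non-collider, so it is open.
Try {X4, X8}:
  P1: blocked at fork node X8 ∈ conditioning set.
  P2: blocked at fork node X8 ∈ conditioning set.
  P3: blocked at fork node X4 ∈ conditioning set.
  P4: blocked at fork node X4 ∈ conditioning set.
{X4, X8} contains no descendant of X5 and blocks every backdoor path.
Every element of {X4, X8} is needed (dropping X4 leaves P4 open; dropping X8 leaves P2 open), so no proper subset is valid.
Among all size-2 subsets of the eligible variables, only {X4, X8} blocks every backdoor path, so it is the unique smallest valid adjustment set.

{X4, X8}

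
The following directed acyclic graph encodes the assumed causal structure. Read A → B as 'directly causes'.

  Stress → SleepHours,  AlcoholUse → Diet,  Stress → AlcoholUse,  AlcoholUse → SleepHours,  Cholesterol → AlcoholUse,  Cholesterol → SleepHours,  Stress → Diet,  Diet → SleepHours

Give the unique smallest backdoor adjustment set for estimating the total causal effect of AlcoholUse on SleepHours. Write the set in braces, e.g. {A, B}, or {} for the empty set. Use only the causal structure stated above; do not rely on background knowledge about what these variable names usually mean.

{Cholesterol, Stress}

Variables eligible for adjustment (non-descendants of AlcoholUse, excluding AlcoholUse and SleepHours): {Cholesterol, Stress}.
Backdoor paths from AlcoholUse to SleepHours:
  P1: AlcoholUse <- Stress -> Diet -> SleepHours
  P2: AlcoholUse <- Stress -> SleepHours
  P3: AlcoholUse <- Cholesterol -> SleepHours
The empty set is not sufficient: P1 (AlcoholUse <- Stress -> Diet -> SleepHours) has no collider blocking it and no conditioned non-collider, so it is open.
Try {Cholesterol, Stress}:
  P1: blocked at fork node Stress ∈ conditioning set.
  P2: blocked at fork node Stress ∈ conditioning set.
  P3: blocked at fork node Cholesterol ∈ conditioning set.
{Cholesterol, Stress} contains no descendant of AlcoholUse and blocks every backdoor path.
Every element of {Cholesterol, Stress} is needed (dropping Cholesterol leaves P3 open; dropping Stress leaves P1 open), so no proper subset is valid.
Among all size-2 subsets of the eligible variables, only {Cholesterol, Stress} blocks every backdoor path, so it is the unique smallest valid adjustment set.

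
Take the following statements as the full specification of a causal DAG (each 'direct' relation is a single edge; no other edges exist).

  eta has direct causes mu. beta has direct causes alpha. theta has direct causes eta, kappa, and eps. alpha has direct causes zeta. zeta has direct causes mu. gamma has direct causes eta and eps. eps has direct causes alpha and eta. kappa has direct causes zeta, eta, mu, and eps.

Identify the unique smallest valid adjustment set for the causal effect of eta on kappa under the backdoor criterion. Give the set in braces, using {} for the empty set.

Variables eligible for adjustment (non-descendants of eta, excluding eta and kappa): {alpha, beta, mu, zeta}.
Backdoor paths from eta to kappa:
  P1: eta <- mu -> zeta -> alpha -> eps -> kappa
  P2: eta <- mu -> zeta -> alpha -> eps -> theta <- kappa
  P3: eta <- mu -> zeta -> kappa
  P4: eta <- mu -> kappa
The empty set is not sufficient: P1 (eta <- mu -> zeta -> alpha -> eps -> kappa) has no collider blocking it and no conditioned non-collider, so it is open.
Try {mu}:
  P1: blocked at fork node mu ∈ conditioning set.
  P2: blocked at fork node mu ∈ conditioning set.
  P3: blocked at fork node mu ∈ conditioning set.
  P4: blocked at fork node mu ∈ conditioning set.
{mu} contains no descendant of eta and blocks every backdoor path.
No other singleton works — e.g. {zeta} leaves P4 open — so {mu} is the unique smallest valid adjustment set.

{mu}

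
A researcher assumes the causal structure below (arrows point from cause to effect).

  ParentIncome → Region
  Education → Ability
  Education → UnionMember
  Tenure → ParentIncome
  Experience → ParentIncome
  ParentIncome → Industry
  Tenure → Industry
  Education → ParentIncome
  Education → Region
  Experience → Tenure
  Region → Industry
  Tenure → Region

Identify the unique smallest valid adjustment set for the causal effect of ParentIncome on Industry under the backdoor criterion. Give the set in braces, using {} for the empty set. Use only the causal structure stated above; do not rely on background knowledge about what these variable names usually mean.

Variables eligible for adjustment (non-descendants of ParentIncome, excluding ParentIncome and Industry): {Ability, Education, Experience, Tenure, UnionMember}.
Backdoor paths from ParentIncome to Industry:
  P1: ParentIncome <- Education -> Region <- Tenure -> Industry
  P2: ParentIncome <- Education -> Region -> Industry
  P3: ParentIncome <- Experience -> Tenure -> Region -> Industry
  P4: ParentIncome <- Experience -> Tenure -> Industry
  P5: ParentIncome <- Tenure -> Region -> Industry
  P6: ParentIncome <- Tenure -> Industry
The empty set is not sufficient: P2 (ParentIncome <- Education -> Region -> Industry) has no collider blocking it and no conditioned non-collider, so it is open.
Try {Education, Tenure}:
  P1: blocked at fork node Education ∈ conditioning set.
  P2: blocked at fork node Education ∈ conditioning set.
  P3: blocked at chain node Tenure ∈ conditioning set.
  P4: blocked at chain node Tenure ∈ conditioning set.
  P5: blocked at fork node Tenure ∈ conditioning set.
  P6: blocked at fork node Tenure ∈ conditioning set.
{Education, Tenure} contains no descendant of ParentIncome and blocks every backdoor path.
Every element of {Education, Tenure} is needed (dropping Education leaves P2 open; dropping Tenure leaves P3 open), so no proper subset is valid.
Among all size-2 subsets of the eligible variables, only {Education, Tenure} blocks every backdoor path, so it is the unique smallest valid adjustment set.

{Education, Tenure}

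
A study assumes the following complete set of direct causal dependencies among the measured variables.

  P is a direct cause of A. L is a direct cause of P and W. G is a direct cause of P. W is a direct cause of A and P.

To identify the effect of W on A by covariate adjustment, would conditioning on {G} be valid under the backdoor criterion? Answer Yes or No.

No

Backdoor paths from W to A (paths whose first edge points into W):
  P1: W <- L -> P -> A
Condition 1 (no descendant of W in the set): holds — descendants of W are {A, P}; none are in {G}.
Condition 2 (every backdoor path blocked by {G}):
  P1: open — no interior node is in the conditioning set.
{G} does not satisfy the backdoor criterion.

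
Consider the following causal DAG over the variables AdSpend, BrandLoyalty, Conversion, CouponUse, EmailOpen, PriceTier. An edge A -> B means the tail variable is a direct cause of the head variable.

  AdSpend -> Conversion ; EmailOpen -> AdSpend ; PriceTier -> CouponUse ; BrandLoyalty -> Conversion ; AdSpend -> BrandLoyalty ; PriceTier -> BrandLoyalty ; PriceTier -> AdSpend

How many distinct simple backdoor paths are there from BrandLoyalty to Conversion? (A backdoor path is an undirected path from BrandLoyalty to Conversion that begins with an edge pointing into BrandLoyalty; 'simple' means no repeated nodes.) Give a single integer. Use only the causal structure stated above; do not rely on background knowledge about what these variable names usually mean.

A backdoor path from BrandLoyalty to Conversion is any simple undirected path whose first edge points into BrandLoyalty (i.e. leaves BrandLoyalty via a parent).
Parents of BrandLoyalty: {AdSpend, PriceTier}.
Enumerating:
  P1: BrandLoyalty <- PriceTier -> AdSpend -> Conversion
  P2: BrandLoyalty <- AdSpend -> Conversion
That exhausts the simple backdoor paths. Count: 2.

2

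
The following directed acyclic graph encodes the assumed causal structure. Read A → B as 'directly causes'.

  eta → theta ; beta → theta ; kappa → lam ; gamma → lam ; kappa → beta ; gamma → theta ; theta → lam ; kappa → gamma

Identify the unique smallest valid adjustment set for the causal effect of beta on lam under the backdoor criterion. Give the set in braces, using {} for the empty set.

{kappa}

Variables eligible for adjustment (non-descendants of beta, excluding beta and lam): {eta, gamma, kappa}.
Backdoor paths from beta to lam:
  P1: beta <- kappa -> gamma -> theta -> lam
  P2: beta <- kappa -> gamma -> lam
  P3: beta <- kappa -> lam
The empty set is not sufficient: P1 (beta <- kappa -> gamma -> theta -> lam) has no collider blocking it and no conditioned non-collider, so it is open.
Try {kappa}:
  P1: blocked at fork node kappa ∈ conditioning set.
  P2: blocked at fork node kappa ∈ conditioning set.
  P3: blocked at fork node kappa ∈ conditioning set.
{kappa} contains no descendant of beta and blocks every backdoor path.
No other singleton works — e.g. {eta} leaves P1 open — so {kappa} is the unique smallest valid adjustment set.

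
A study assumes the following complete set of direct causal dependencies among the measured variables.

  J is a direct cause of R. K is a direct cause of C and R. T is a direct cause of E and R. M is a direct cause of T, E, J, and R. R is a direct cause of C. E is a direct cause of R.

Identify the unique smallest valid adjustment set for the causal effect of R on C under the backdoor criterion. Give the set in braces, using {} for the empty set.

{K}

Variables eligible for adjustment (non-descendants of R, excluding R and C): {E, J, K, M, T}.
Backdoor paths from R to C:
  P1: R <- K -> C
The empty set is not sufficient: P1 (R <- K -> C) has no collider blocking it and no conditioned non-collider, so it is open.
Try {K}:
  P1: blocked at fork node K ∈ conditioning set.
{K} contains no descendant of R and blocks every backdoor path.
No other singleton works — e.g. {M} leaves P1 open — so {K} is the unique smallest valid adjustment set.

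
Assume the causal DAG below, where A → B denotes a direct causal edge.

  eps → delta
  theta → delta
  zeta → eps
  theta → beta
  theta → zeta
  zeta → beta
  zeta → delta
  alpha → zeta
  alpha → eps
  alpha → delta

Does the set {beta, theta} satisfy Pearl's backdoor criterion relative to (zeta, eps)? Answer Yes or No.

No

Backdoor paths from zeta to eps (paths whose first edge points into zeta):
  P1: zeta <- alpha -> eps
  P2: zeta <- alpha -> delta <- eps
  P3: zeta <- theta -> delta <- alpha -> eps
  P4: zeta <- theta -> delta <- eps
Condition 1 (no descendant of zeta in the set): FAILS — beta is a descendant of zeta.
Condition 2 (every backdoor path blocked by {beta, theta}):
  P1: open — no interior node is in the conditioning set.
  P2: blocked at collider delta (neither it nor any descendant is in the conditioning set).
  P3: blocked at fork node theta ∈ conditioning set.
  P4: blocked at fork node theta ∈ conditioning set.
{beta, theta} does not satisfy the backdoor criterion.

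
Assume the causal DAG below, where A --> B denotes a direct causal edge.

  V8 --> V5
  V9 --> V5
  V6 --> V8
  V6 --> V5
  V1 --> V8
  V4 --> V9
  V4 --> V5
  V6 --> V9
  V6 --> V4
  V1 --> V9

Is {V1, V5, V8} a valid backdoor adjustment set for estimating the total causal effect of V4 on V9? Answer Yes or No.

No

Backdoor paths from V4 to V9 (paths whose first edge points into V4):
  P1: V4 <- V6 -> V8 <- V1 -> V9
  P2: V4 <- V6 -> V8 -> V5 <- V9
  P3: V4 <- V6 -> V9
  P4: V4 <- V6 -> V5 <- V8 <- V1 -> V9
  P5: V4 <- V6 -> V5 <- V9
Condition 1 (no descendant of V4 in the set): FAILS — V5 is a descendant of V4.
Condition 2 (every backdoor path blocked by {V1, V5, V8}):
  P1: blocked at fork node V1 ∈ conditioning set.
  P2: blocked at chain node V8 ∈ conditioning set.
  P3: open — no interior node is in the conditioning set.
  P4: blocked at chain node V8 ∈ conditioning set.
  P5: open — collider(s) V5 are conditioned on (or have a conditioned descendant) and no non-collider on the path is in the set.
{V1, V5, V8} does not satisfy the backdoor criterion.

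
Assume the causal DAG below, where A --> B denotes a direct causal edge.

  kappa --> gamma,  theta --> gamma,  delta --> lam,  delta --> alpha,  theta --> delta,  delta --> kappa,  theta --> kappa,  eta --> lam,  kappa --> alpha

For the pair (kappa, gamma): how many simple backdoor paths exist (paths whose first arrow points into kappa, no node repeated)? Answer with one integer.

2

A backdoor path from kappa to gamma is any simple undirected path whose first edge points into kappa (i.e. leaves kappa via a parent).
Parents of kappa: {delta, theta}.
Enumerating:
  P1: kappa <- theta -> gamma
  P2: kappa <- delta <- theta -> gamma
That exhausts the simple backdoor paths. Count: 2.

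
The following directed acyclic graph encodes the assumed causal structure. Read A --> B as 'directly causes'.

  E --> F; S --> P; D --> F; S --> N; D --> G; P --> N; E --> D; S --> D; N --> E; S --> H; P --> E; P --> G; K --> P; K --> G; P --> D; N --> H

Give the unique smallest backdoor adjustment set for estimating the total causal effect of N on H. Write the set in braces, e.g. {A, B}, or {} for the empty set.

{S}

Variables eligible for adjustment (non-descendants of N, excluding N and H): {K, P, S}.
Backdoor paths from N to H:
  P1: N <- S -> H
  P2: N <- P <- K -> G <- D <- S -> H
  P3: N <- P <- S -> H
  P4: N <- P -> E -> D <- S -> H
  P5: N <- P -> E -> F <- D <- S -> H
  P6: N <- P -> D <- S -> H
  P7: N <- P -> G <- D <- S -> H
The empty set is not sufficient: P1 (N <- S -> H) has no collider blocking it and no conditioned non-collider, so it is open.
Try {S}:
  P1: blocked at fork node S ∈ conditioning set.
  P2: blocked at collider G (neither it nor any descendant is in the conditioning set).
  P3: blocked at fork node S ∈ conditioning set.
  P4: blocked at collider D (neither it nor any descendant is in the conditioning set).
  P5: blocked at collider F (neither it nor any descendant is in the conditioning set).
  P6: blocked at collider D (neither it nor any descendant is in the conditioning set).
  P7: blocked at collider G (neither it nor any descendant is in the conditioning set).
{S} contains no descendant of N and blocks every backdoor path.
No other singleton works — e.g. {K} leaves P1 open — so {S} is the unique smallest valid adjustment set.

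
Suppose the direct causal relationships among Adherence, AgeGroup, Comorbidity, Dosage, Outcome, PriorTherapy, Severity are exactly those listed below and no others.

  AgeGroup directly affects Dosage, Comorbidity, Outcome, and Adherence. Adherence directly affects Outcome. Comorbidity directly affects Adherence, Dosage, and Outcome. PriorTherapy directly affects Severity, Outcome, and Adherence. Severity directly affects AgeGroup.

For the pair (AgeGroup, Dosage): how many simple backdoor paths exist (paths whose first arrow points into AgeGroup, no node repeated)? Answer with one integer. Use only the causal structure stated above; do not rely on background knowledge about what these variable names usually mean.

A backdoor path from AgeGroup to Dosage is any simple undirected path whose first edge points into AgeGroup (i.e. leaves AgeGroup via a parent).
Parents of AgeGroup: {Severity}.
Enumerating:
  P1: AgeGroup <- Severity <- PriorTherapy -> Adherence <- Comorbidity -> Dosage
  P2: AgeGroup <- Severity <- PriorTherapy -> Adherence -> Outcome <- Comorbidity -> Dosage
  P3: AgeGroup <- Severity <- PriorTherapy -> Outcome <- Comorbidity -> Dosage
  P4: AgeGroup <- Severity <- PriorTherapy -> Outcome <- Adherence <- Comorbidity -> Dosage
That exhausts the simple backdoor paths. Count: 4.

4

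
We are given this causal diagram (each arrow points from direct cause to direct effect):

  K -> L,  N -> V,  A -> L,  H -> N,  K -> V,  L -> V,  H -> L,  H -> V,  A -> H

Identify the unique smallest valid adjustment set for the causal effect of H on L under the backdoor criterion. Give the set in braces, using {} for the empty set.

{A}

Variables eligible for adjustment (non-descendants of H, excluding H and L): {A, K}.
Backdoor paths from H to L:
  P1: H <- A -> L
The empty set is not sufficient: P1 (H <- A -> L) has no collider blocking it and no conditioned non-collider, so it is open.
Try {A}:
  P1: blocked at fork node A ∈ conditioning set.
{A} contains no descendant of H and blocks every backdoor path.
No other singleton works — e.g. {K} leaves P1 open — so {A} is the unique smallest valid adjustment set.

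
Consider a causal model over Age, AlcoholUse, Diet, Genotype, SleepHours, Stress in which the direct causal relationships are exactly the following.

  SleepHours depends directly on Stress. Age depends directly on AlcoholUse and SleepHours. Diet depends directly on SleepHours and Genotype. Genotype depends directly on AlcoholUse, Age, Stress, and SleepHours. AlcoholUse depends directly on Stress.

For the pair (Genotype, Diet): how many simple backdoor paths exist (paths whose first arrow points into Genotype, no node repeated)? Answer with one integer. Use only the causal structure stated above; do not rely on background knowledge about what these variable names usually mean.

7

A backdoor path from Genotype to Diet is any simple undirected path whose first edge points into Genotype (i.e. leaves Genotype via a parent).
Parents of Genotype: {Age, AlcoholUse, SleepHours, Stress}.
Enumerating:
  P1: Genotype <- Stress -> SleepHours -> Diet
  P2: Genotype <- Stress -> AlcoholUse -> Age <- SleepHours -> Diet
  P3: Genotype <- SleepHours -> Diet
  P4: Genotype <- AlcoholUse <- Stress -> SleepHours -> Diet
  P5: Genotype <- AlcoholUse -> Age <- SleepHours -> Diet
  P6: Genotype <- Age <- SleepHours -> Diet
  P7: Genotype <- Age <- AlcoholUse <- Stress -> SleepHours -> Diet
That exhausts the simple backdoor paths. Count: 7.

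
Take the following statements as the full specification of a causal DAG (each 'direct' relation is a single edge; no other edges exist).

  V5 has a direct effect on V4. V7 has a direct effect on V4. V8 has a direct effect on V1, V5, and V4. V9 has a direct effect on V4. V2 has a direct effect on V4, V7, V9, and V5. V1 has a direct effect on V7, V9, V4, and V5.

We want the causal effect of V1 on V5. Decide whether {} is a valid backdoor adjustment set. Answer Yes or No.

Backdoor paths from V1 to V5 (paths whose first edge points into V1):
  P1: V1 <- V8 -> V5
  P2: V1 <- V8 -> V4 <- V2 -> V5
  P3: V1 <- V8 -> V4 <- V7 <- V2 -> V5
  P4: V1 <- V8 -> V4 <- V5
  P5: V1 <- V8 -> V4 <- V9 <- V2 -> V5
Condition 1 (no descendant of V1 in the set): holds — descendants of V1 are {V4, V5, V7, V9}; none are in {}.
Condition 2 (every backdoor path blocked by {}):
  P1: open — no interior node is in the conditioning set.
  P2: blocked at collider V4 (neither it nor any descendant is in the conditioning set).
  P3: blocked at collider V4 (neither it nor any descendant is in the conditioning set).
  P4: blocked at collider V4 (neither it nor any descendant is in the conditioning set).
  P5: blocked at collider V4 (neither it nor any descendant is in the conditioning set).
{} does not satisfy the backdoor criterion.

No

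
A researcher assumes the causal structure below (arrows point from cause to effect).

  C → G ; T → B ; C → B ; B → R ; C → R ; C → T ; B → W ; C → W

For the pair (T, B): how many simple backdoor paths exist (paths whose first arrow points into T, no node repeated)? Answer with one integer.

3

A backdoor path from T to B is any simple undirected path whose first edge points into T (i.e. leaves T via a parent).
Parents of T: {C}.
Enumerating:
  P1: T <- C -> B
  P2: T <- C -> W <- B
  P3: T <- C -> R <- B
That exhausts the simple backdoor paths. Count: 3.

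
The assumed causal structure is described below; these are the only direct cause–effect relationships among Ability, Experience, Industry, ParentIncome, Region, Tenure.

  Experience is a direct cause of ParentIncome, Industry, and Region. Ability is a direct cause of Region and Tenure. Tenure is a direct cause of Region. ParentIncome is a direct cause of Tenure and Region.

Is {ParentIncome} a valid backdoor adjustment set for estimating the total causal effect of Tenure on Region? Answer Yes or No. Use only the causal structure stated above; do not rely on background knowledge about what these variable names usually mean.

Backdoor paths from Tenure to Region (paths whose first edge points into Tenure):
  P1: Tenure <- ParentIncome <- Experience -> Region
  P2: Tenure <- ParentIncome -> Region
  P3: Tenure <- Ability -> Region
Condition 1 (no descendant of Tenure in the set): holds — descendants of Tenure are {Region}; none are in {ParentIncome}.
Condition 2 (every backdoor path blocked by {ParentIncome}):
  P1: blocked at chain node ParentIncome ∈ conditioning set.
  P2: blocked at fork node ParentIncome ∈ conditioning set.
  P3: open — no interior node is in the conditioning set.
{ParentIncome} does not satisfy the backdoor criterion.

No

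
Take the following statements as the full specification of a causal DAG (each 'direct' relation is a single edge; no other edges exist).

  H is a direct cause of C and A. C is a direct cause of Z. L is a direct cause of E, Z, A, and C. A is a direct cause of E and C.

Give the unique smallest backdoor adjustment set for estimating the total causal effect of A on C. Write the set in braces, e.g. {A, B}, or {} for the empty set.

Variables eligible for adjustment (non-descendants of A, excluding A and C): {H, L}.
Backdoor paths from A to C:
  P1: A <- H -> C
  P2: A <- L -> C
  P3: A <- L -> Z <- C
The empty set is not sufficient: P1 (A <- H -> C) has no collider blocking it and no conditioned non-collider, so it is open.
Try {H, L}:
  P1: blocked at fork node H ∈ conditioning set.
  P2: blocked at fork node L ∈ conditioning set.
  P3: blocked at fork node L ∈ conditioning set.
{H, L} contains no descendant of A and blocks every backdoor path.
Every element of {H, L} is needed (dropping H leaves P1 open; dropping L leaves P2 open), so no proper subset is valid.
Among all size-2 subsets of the eligible variables, only {H, L} blocks every backdoor path, so it is the unique smallest valid adjustment set.

{H, L}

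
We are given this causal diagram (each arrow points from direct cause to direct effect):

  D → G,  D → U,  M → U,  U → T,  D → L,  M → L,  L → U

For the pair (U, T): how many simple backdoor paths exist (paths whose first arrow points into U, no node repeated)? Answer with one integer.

0

A backdoor path from U to T is any simple undirected path whose first edge points into U (i.e. leaves U via a parent).
Parents of U: {D, L, M}.
No simple path from any parent of U reaches T without revisiting U, so there are no backdoor paths.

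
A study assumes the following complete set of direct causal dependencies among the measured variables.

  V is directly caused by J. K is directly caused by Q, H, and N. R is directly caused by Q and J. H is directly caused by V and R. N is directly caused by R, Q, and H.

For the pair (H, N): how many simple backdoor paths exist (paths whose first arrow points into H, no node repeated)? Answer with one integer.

6

A backdoor path from H to N is any simple undirected path whose first edge points into H (i.e. leaves H via a parent).
Parents of H: {R, V}.
Enumerating:
  P1: H <- V <- J -> R <- Q -> N
  P2: H <- V <- J -> R <- Q -> K <- N
  P3: H <- V <- J -> R -> N
  P4: H <- R <- Q -> N
  P5: H <- R <- Q -> K <- N
  P6: H <- R -> N
That exhausts the simple backdoor paths. Count: 6.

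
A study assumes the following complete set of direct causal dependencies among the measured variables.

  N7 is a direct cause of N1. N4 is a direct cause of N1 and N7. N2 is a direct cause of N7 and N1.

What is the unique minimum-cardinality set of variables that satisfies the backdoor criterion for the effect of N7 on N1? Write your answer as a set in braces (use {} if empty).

{N2, N4}

Variables eligible for adjustment (non-descendants of N7, excluding N7 and N1): {N2, N4}.
Backdoor paths from N7 to N1:
  P1: N7 <- N4 -> N1
  P2: N7 <- N2 -> N1
The empty set is not sufficient: P1 (N7 <- N4 -> N1) has no collider blocking it and no conditioned non-collider, so it is open.
Try {N2, N4}:
  P1: blocked at fork node N4 ∈ conditioning set.
  P2: blocked at fork node N2 ∈ conditioning set.
{N2, N4} contains no descendant of N7 and blocks every backdoor path.
Every element of {N2, N4} is needed (dropping N2 leaves P2 open; dropping N4 leaves P1 open), so no proper subset is valid.
Among all size-2 subsets of the eligible variables, only {N2, N4} blocks every backdoor path, so it is the unique smallest valid adjustment set.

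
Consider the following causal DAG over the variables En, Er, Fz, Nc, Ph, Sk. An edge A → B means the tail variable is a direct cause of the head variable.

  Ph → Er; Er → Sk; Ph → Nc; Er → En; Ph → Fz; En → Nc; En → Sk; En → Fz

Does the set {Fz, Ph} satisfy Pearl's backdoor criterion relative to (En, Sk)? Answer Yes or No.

No

Backdoor paths from En to Sk (paths whose first edge points into En):
  P1: En <- Er -> Sk
Condition 1 (no descendant of En in the set): FAILS — Fz is a descendant of En.
Condition 2 (every backdoor path blocked by {Fz, Ph}):
  P1: open — no interior node is in the conditioning set.
{Fz, Ph} does not satisfy the backdoor criterion.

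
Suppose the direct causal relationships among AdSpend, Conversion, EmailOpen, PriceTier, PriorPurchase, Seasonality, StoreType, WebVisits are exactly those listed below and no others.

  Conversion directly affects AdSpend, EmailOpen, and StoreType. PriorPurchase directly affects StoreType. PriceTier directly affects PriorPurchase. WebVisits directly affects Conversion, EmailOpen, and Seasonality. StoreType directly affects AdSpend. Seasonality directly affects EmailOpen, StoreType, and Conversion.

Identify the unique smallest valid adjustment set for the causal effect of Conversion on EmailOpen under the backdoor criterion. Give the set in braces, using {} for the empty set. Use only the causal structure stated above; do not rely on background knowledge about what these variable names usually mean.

{Seasonality, WebVisits}

Variables eligible for adjustment (non-descendants of Conversion, excluding Conversion and EmailOpen): {PriceTier, PriorPurchase, Seasonality, WebVisits}.
Backdoor paths from Conversion to EmailOpen:
  P1: Conversion <- WebVisits -> Seasonality -> EmailOpen
  P2: Conversion <- WebVisits -> EmailOpen
  P3: Conversion <- Seasonality <- WebVisits -> EmailOpen
  P4: Conversion <- Seasonality -> EmailOpen
The empty set is not sufficient: P1 (Conversion <- WebVisits -> Seasonality -> EmailOpen) has no collider blocking it and no conditioned non-collider, so it is open.
Try {Seasonality, WebVisits}:
  P1: blocked at fork node WebVisits ∈ conditioning set.
  P2: blocked at fork node WebVisits ∈ conditioning set.
  P3: blocked at chain node Seasonality ∈ conditioning set.
  P4: blocked at fork node Seasonality ∈ conditioning set.
{Seasonality, WebVisits} contains no descendant of Conversion and blocks every backdoor path.
Every element of {Seasonality, WebVisits} is needed (dropping Seasonality leaves P4 open; dropping WebVisits leaves P2 open), so no proper subset is valid.
Among all size-2 subsets of the eligible variables, only {Seasonality, WebVisits} blocks every backdoor path, so it is the unique smallest valid adjustment set.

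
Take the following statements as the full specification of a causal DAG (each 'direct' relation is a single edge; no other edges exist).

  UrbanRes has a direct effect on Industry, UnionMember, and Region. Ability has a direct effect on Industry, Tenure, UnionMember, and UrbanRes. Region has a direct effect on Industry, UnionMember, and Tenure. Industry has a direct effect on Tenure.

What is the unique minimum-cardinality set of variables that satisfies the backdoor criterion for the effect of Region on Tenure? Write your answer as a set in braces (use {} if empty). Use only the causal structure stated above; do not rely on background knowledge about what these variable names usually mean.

Variables eligible for adjustment (non-descendants of Region, excluding Region and Tenure): {Ability, UrbanRes}.
Backdoor paths from Region to Tenure:
  P1: Region <- UrbanRes <- Ability -> Industry -> Tenure
  P2: Region <- UrbanRes <- Ability -> Tenure
  P3: Region <- UrbanRes -> Industry <- Ability -> Tenure
  P4: Region <- UrbanRes -> Industry -> Tenure
  P5: Region <- UrbanRes -> UnionMember <- Ability -> Industry -> Tenure
  P6: Region <- UrbanRes -> UnionMember <- Ability -> Tenure
The empty set is not sufficient: P1 (Region <- UrbanRes <- Ability -> Industry -> Tenure) has no collider blocking it and no conditioned non-collider, so it is open.
Try {UrbanRes}:
  P1: blocked at chain node UrbanRes ∈ conditioning set.
  P2: blocked at chain node UrbanRes ∈ conditioning set.
  P3: blocked at fork node UrbanRes ∈ conditioning set.
  P4: blocked at fork node UrbanRes ∈ conditioning set.
  P5: blocked at fork node UrbanRes ∈ conditioning set.
  P6: blocked at fork node UrbanRes ∈ conditioning set.
{UrbanRes} contains no descendant of Region and blocks every backdoor path.
No other singleton works — e.g. {Ability} leaves P4 open — so {UrbanRes} is the unique smallest valid adjustment set.

{UrbanRes}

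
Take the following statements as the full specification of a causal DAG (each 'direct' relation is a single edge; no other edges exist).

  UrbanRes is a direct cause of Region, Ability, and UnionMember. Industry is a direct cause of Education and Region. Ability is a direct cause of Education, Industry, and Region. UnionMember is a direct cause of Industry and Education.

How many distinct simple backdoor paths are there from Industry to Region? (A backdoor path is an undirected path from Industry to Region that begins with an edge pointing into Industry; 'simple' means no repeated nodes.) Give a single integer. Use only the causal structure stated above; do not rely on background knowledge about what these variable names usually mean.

A backdoor path from Industry to Region is any simple undirected path whose first edge points into Industry (i.e. leaves Industry via a parent).
Parents of Industry: {Ability, UnionMember}.
Enumerating:
  P1: Industry <- Ability <- UrbanRes -> Region
  P2: Industry <- Ability -> Education <- UnionMember <- UrbanRes -> Region
  P3: Industry <- Ability -> Region
  P4: Industry <- UnionMember <- UrbanRes -> Ability -> Region
  P5: Industry <- UnionMember <- UrbanRes -> Region
  P6: Industry <- UnionMember -> Education <- Ability <- UrbanRes -> Region
  P7: Industry <- UnionMember -> Education <- Ability -> Region
That exhausts the simple backdoor paths. Count: 7.

7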